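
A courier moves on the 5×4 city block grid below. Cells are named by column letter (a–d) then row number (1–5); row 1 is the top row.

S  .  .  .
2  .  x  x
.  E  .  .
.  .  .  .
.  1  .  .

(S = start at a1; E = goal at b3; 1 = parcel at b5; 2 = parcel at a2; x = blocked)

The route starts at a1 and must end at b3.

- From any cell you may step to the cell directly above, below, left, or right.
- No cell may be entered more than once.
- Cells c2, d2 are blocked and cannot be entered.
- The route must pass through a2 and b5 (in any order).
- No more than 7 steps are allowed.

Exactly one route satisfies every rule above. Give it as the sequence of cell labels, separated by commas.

The budget equals the shortest possible length, so every move has to be on a shortest route through the required cells.
Route from a1: down 4 to a5, right 1 to b5, up 2 to b3 — 7 moves in all.
Check: all required cells visited; 7 ≤ 7 moves.

a1, a2, a3, a4, a5, b5, b4, b3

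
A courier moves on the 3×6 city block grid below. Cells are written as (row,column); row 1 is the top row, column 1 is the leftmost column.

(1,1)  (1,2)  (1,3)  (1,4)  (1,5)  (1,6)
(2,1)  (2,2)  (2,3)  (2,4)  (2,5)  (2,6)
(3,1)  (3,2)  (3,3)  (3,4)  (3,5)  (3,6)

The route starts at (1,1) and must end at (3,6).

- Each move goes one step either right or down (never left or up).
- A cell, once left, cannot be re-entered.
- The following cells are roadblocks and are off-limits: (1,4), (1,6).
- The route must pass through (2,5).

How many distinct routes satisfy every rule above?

A right/down-only route from (1,1) to (3,6) makes exactly 2 down-moves and 5 right-moves in some order.
With no other constraints that would be C(7,2) = 21 routes.
Split at (2,5) and multiply the segment counts (each segment already excludes blocked cells): (1,1)→(2,5): 3; (2,5)→(3,6): 2; product = 6.
That gives 6 routes.

6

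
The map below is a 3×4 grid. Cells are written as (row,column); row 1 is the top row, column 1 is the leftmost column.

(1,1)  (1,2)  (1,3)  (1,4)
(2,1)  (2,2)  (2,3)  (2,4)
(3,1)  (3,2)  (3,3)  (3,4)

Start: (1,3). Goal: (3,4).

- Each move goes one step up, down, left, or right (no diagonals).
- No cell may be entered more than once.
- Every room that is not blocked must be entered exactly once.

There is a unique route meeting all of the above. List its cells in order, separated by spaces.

(1,3) (1,4) (2,4) (2,3) (2,2) (1,2) (1,1) (2,1) (3,1) (3,2) (3,3) (3,4)

Need to visit all 12 open cells exactly once, starting at (1,3) and ending at (3,4).
Cell (1,4) has only two open neighbours ((2,4) and (1,3)), so the path must pass straight through it: one of those is the cell it's entered from and the other is where it exits.
Route from (1,3): right to (1,4), down to (2,4), 2× left (reaching (2,2)), up to (1,2), left to (1,1), 2× down (reaching (3,1)), 3× right (reaching (3,4)) — 11 moves in all.
Check: all 12 open cells covered.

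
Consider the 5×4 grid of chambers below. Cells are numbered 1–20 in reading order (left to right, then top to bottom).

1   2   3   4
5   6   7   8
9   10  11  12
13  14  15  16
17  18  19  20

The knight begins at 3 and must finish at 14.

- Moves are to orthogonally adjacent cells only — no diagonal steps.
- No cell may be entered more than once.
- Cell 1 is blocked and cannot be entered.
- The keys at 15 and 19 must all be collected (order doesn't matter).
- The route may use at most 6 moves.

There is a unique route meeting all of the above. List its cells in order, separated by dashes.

The 6-move cap with required stops at 15, 19 leaves no slack for detours.
Route from 3: down 4 to 19, left 1 to 18, up 1 to 14 — 6 moves in all.
Check: all required cells visited; 6 ≤ 6 moves.

3 - 7 - 11 - 15 - 19 - 18 - 14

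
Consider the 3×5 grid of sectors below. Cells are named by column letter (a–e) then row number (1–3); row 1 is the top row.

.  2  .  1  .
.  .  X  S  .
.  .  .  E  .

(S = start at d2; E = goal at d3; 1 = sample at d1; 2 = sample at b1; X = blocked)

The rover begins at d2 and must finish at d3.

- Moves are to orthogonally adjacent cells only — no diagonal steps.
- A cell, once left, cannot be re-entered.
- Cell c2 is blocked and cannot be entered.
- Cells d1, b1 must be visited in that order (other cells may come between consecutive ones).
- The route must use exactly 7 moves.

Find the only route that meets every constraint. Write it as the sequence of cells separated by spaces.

d2 d1 c1 b1 b2 b3 c3 d3

The waypoints must appear in the order d1, b1, with no cell reused.
Route from d2: up to d1, 2× left (reaching b1), 2× down (reaching b3), 2× right (reaching d3) — 7 moves in all.
Check: order respected (1 at step 1, 2 at step 3); 7 moves as required.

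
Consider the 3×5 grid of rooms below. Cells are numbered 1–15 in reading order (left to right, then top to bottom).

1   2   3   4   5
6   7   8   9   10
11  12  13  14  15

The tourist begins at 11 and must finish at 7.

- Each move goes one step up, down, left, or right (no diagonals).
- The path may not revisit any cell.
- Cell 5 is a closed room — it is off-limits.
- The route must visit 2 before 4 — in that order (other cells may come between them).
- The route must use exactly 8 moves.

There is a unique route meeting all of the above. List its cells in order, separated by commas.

11, 6, 1, 2, 3, 4, 9, 8, 7

The waypoints must appear in the order 2, 4, with no cell reused.
Route from 11: up 2 to 1, right 3 to 4, down 1 to 9, left 2 to 7 — 8 moves in all.
Check: order respected (2 at step 3, 4 at step 5); 8 moves as required.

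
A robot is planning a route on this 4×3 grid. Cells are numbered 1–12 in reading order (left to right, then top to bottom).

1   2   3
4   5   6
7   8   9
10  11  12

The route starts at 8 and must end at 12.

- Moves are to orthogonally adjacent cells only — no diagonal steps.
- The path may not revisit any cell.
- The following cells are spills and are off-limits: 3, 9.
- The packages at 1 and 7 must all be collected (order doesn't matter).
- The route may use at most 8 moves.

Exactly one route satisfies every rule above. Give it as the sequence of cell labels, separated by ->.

8 -> 5 -> 2 -> 1 -> 4 -> 7 -> 10 -> 11 -> 12

The 8-move cap with required stops at 1, 7 leaves no slack for detours.
Route from 8: up 2 to 2, left 1 to 1, down 3 to 10, right 2 to 12 — 8 moves in all.
Check: all required cells visited; 8 ≤ 8 moves.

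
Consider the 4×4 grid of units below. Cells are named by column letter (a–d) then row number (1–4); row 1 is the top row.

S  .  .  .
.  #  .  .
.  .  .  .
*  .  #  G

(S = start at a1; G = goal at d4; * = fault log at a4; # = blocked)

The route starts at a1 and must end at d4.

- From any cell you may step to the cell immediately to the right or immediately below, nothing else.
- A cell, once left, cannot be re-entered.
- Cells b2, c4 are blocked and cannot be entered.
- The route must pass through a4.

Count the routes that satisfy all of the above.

A right/down-only route from a1 to d4 makes exactly 3 down-moves and 3 right-moves in some order.
With no other constraints that would be C(6,3) = 20 routes.
Split at a4 and multiply the segment counts (each segment already excludes blocked cells): a1→a4: 1; a4→d4: 0; product = 0.
No route satisfies every constraint, so the count is 0.

0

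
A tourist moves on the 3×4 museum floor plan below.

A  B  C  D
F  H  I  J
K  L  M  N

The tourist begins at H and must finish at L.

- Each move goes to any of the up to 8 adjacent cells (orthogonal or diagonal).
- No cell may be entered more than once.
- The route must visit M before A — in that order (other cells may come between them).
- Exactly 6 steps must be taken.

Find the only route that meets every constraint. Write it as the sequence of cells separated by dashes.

H - M - I - B - A - F - L

The waypoints must appear in the order M, A, with no cell reused.
Route from H: down-right to M, up to I, up-left to B, left to A, down to F, down-right to L — 6 moves in all.
Check: order respected (M at step 1, A at step 4); 6 moves as required.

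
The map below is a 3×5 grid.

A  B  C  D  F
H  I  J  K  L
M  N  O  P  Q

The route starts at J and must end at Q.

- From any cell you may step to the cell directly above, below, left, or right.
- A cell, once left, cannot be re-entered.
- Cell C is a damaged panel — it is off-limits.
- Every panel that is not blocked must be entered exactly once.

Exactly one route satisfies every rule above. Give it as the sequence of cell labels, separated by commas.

Need to visit all 14 open cells exactly once, starting at J and ending at Q.
Cell D has only two open neighbours (K and F), so the path must pass straight through it: one of those is the cell it's entered from and the other is where it exits.
Route from J: left 1 to I, up 1 to B, left 1 to A, down 2 to M, right 3 to P, up 2 to D, right 1 to F, down 2 to Q — 13 moves in all.
Check: all 14 open cells covered.

J, I, B, A, H, M, N, O, P, K, D, F, L, Q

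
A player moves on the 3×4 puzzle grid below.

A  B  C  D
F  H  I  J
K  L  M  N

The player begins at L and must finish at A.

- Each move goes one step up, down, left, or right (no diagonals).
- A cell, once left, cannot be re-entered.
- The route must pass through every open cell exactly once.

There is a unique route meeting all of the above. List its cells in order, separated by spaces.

Need to visit all 12 open cells exactly once, starting at L and ending at A.
Cell N has only two open neighbours (J and M), so the path must pass straight through it: one of those is the cell it's entered from and the other is where it exits.
Route from L: left 1 to K, up 1 to F, right 2 to I, down 1 to M, right 1 to N, up 2 to D, left 3 to A — 11 moves in all.
Check: all 12 open cells covered.

L K F H I M N J D C B A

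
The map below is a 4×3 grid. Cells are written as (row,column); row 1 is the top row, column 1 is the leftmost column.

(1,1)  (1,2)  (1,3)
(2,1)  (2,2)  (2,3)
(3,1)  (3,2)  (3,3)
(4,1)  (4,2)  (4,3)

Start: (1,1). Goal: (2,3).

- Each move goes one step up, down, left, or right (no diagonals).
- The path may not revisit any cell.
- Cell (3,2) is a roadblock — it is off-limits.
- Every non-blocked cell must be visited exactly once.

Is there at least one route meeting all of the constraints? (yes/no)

Colour the cells like a checkerboard: each orthogonal step flips colour, so a Hamiltonian route alternates colours. Here there are 6 cells of one colour and 5 of the other, with start on the opposite colour to the goal — the counts and endpoints can't be arranged into an alternating sequence of length 11, so no Hamiltonian route exists.

no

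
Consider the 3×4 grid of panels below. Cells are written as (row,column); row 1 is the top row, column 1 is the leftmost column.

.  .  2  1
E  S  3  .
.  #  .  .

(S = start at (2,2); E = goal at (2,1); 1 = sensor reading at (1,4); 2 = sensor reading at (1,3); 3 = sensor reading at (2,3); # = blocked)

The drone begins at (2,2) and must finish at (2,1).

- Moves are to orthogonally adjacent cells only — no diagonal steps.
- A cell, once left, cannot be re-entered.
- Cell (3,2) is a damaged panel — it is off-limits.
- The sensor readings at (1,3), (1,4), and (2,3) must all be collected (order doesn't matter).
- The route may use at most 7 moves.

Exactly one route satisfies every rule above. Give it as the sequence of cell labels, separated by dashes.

(2,2) - (2,3) - (2,4) - (1,4) - (1,3) - (1,2) - (1,1) - (2,1)

The budget equals the shortest possible length, so every move has to be on a shortest route through the required cells.
Route from (2,2): right 2 to (2,4), up 1 to (1,4), left 3 to (1,1), down 1 to (2,1) — 7 moves in all.
Check: all required cells visited; 7 ≤ 7 moves.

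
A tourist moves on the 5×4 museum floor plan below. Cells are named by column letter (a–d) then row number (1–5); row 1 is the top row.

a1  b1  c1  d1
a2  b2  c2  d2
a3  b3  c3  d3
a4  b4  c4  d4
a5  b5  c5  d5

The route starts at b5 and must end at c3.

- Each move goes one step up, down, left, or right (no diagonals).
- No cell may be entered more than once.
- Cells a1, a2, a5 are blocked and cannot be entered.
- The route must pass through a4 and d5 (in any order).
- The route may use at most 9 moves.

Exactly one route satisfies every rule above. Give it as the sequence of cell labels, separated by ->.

Any route must reach a4 and d5 and still end at c3 within 9 moves, so the order of the required stops is forced.
Route from b5: right 2 to d5, up 1 to d4, left 3 to a4, up 1 to a3, right 2 to c3 — 9 moves in all.
Check: all required cells visited; 9 ≤ 9 moves.

b5 -> c5 -> d5 -> d4 -> c4 -> b4 -> a4 -> a3 -> b3 -> c3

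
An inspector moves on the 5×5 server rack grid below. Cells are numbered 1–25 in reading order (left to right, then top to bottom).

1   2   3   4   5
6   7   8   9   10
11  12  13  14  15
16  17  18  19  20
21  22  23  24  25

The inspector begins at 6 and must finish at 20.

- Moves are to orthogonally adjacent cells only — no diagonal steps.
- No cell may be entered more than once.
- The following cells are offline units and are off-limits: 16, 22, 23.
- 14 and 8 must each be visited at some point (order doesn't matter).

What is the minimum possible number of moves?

6

Any route passes through 14 and 8 in some order between 6 and 20. Summing Manhattan distances along each leg and taking the cheapest ordering (6 → 8 → 14 → 20) gives a lower bound of 2 + 2 + 2 = 6 moves.
A route of 6 moves achieves this: 6 → 7 → 8 → 13 → 14 → 19 → 20.
Since 6 matches the lower bound, it is optimal.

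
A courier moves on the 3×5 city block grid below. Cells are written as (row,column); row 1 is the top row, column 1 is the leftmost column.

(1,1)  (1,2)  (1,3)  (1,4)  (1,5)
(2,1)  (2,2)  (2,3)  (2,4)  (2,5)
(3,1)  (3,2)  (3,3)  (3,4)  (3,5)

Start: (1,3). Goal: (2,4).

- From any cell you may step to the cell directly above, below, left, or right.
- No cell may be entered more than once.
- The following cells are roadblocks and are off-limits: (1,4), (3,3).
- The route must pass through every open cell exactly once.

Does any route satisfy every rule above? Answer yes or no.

no

Cell (1,5) has only one open neighbour but is neither the start nor the goal, so a Hamiltonian route would have to both enter and leave it through the same neighbour — impossible without revisiting.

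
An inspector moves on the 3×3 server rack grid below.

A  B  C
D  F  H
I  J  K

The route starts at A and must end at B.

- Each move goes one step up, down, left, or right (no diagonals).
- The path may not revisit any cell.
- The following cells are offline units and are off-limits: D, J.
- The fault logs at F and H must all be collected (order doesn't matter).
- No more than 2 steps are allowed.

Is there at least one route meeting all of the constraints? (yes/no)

Every way from A to F runs through B — but B is where the route must end, so it would be entered once on the way to F and again at the finish.

no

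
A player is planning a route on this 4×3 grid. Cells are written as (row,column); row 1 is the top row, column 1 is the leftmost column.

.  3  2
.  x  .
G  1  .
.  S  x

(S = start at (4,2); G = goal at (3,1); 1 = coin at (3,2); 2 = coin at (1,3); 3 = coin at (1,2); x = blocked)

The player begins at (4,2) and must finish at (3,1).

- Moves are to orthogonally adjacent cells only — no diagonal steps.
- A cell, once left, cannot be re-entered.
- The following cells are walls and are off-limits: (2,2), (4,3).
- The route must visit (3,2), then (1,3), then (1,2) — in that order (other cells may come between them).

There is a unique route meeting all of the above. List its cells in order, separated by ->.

The waypoints must appear in the order (3,2), (1,3), (1,2), with no cell reused.
Route from (4,2): up to (3,2), right to (3,3), 2× up (reaching (1,3)), 2× left (reaching (1,1)), 2× down (reaching (3,1)) — 8 moves in all.
Check: order respected (1 at step 1, 2 at step 4, 3 at step 5).

(4,2) -> (3,2) -> (3,3) -> (2,3) -> (1,3) -> (1,2) -> (1,1) -> (2,1) -> (3,1)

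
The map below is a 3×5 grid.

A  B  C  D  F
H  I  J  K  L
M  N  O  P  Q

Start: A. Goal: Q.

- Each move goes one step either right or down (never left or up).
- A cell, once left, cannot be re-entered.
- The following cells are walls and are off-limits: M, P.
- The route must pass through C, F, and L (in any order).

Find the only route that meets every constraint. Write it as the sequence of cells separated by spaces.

Moves only go right or down, so the column and row indices never decrease.
Route from A: right 4 to F, down 2 to Q — 6 moves in all.
Check: all required cells visited.

A B C D F L Q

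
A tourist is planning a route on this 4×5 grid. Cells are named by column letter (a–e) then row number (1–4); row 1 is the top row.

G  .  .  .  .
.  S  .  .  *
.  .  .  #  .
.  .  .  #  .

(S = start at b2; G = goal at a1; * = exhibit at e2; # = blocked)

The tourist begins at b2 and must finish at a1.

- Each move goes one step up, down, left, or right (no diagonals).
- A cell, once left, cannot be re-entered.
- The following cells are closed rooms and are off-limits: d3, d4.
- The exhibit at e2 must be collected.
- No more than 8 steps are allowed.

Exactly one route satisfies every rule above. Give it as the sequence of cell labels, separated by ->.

b2 -> c2 -> d2 -> e2 -> e1 -> d1 -> c1 -> b1 -> a1

The 8-move cap with required stops at e2 leaves no slack for detours.
Route from b2: 3× right (reaching e2), up to e1, 4× left (reaching a1) — 8 moves in all.
Check: all required cells visited; 8 ≤ 8 moves.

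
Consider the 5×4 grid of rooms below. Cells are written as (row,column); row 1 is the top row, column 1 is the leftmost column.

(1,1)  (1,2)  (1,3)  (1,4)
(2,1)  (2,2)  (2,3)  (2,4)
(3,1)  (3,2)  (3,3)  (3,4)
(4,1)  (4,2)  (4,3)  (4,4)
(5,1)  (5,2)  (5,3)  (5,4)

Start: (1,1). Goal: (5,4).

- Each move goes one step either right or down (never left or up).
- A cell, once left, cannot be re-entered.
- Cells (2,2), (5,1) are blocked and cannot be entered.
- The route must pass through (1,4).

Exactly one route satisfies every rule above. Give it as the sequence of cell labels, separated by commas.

(1,1), (1,2), (1,3), (1,4), (2,4), (3,4), (4,4), (5,4)

Moves only go right or down, so the column and row indices never decrease.
Route from (1,1): right 3 to (1,4), down 4 to (5,4) — 7 moves in all.
Check: all required cells visited.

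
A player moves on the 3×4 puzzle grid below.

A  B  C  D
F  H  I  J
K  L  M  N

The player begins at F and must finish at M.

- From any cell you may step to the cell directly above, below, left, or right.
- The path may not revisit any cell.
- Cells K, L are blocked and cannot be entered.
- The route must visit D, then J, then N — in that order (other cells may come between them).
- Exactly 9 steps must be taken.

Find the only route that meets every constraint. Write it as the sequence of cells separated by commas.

F, A, B, H, I, C, D, J, N, M

The waypoints must appear in the order D, J, N, with no cell reused.
Route from F: up to A, right to B, down to H, right to I, up to C, right to D, 2× down (reaching N), left to M — 9 moves in all.
Check: order respected (D at step 6, J at step 7, N at step 8); 9 moves as required.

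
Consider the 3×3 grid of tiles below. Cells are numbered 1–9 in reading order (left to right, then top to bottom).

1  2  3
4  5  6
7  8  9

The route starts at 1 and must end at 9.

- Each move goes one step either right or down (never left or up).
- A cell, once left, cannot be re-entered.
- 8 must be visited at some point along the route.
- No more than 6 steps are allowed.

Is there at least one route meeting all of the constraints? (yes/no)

One route that works: 1 → 4 → 7 → 8 → 9.

yes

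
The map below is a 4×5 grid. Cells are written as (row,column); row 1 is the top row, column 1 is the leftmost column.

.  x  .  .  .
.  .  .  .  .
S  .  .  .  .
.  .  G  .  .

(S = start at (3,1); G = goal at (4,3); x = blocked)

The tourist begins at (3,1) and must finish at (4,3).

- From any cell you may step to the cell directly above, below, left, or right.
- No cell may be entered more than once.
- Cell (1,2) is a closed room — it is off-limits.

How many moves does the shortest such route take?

3

The Manhattan distance from (3,1) to (4,3) is |3−4| + |1−3| = 3, so at least 3 moves are needed.
A route of 3 moves achieves this: (3,1) → (4,1) → (4,2) → (4,3).
Since 3 matches the lower bound, it is optimal.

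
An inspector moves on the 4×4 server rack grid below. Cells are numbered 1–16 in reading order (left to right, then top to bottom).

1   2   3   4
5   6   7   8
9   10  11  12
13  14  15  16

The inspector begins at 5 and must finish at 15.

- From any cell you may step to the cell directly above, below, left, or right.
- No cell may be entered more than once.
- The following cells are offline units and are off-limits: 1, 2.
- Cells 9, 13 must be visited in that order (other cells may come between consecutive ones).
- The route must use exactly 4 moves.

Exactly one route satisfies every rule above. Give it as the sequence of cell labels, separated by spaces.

5 9 13 14 15

The waypoints must appear in the order 9, 13, with no cell reused.
Route from 5: down 2 to 13, right 2 to 15 — 4 moves in all.
Check: order respected (9 at step 1, 13 at step 2); 4 moves as required.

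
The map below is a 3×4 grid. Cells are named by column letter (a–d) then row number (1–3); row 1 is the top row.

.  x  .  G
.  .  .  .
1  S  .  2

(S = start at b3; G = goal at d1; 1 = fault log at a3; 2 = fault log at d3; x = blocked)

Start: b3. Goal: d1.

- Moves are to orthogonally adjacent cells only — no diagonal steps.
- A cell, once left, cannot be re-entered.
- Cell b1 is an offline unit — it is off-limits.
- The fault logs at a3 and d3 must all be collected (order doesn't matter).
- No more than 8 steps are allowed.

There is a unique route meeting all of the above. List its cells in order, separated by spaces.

b3 a3 a2 b2 c2 c3 d3 d2 d1

The budget equals the shortest possible length, so every move has to be on a shortest route through the required cells.
Route from b3: left 1 to a3, up 1 to a2, right 2 to c2, down 1 to c3, right 1 to d3, up 2 to d1 — 8 moves in all.
Check: all required cells visited; 8 ≤ 8 moves.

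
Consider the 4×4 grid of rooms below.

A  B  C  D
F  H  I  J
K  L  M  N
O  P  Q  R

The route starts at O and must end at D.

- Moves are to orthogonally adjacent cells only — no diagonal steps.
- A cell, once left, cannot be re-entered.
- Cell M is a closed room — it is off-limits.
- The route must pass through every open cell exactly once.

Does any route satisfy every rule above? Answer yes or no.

yes

One route that works: O → K → F → A → B → H → L → P → Q → R → N → J → I → C → D.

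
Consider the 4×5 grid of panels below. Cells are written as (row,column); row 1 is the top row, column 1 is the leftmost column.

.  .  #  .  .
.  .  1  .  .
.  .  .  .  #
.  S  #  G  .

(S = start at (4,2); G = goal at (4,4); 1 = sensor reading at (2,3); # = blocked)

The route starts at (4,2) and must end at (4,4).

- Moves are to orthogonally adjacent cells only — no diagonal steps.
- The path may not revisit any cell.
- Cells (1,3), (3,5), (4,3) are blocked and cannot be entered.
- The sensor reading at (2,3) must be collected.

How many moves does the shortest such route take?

Any route passes through (2,3) somewhere between (4,2) and (4,4). Summing Manhattan distances along the two legs ((4,2) → (2,3) → (4,4)) gives a lower bound of 3 + 3 = 6 moves.
A route of 6 moves achieves this: (4,2) → (3,2) → (2,2) → (2,3) → (3,3) → (3,4) → (4,4).
Since 6 matches the lower bound, it is optimal.

6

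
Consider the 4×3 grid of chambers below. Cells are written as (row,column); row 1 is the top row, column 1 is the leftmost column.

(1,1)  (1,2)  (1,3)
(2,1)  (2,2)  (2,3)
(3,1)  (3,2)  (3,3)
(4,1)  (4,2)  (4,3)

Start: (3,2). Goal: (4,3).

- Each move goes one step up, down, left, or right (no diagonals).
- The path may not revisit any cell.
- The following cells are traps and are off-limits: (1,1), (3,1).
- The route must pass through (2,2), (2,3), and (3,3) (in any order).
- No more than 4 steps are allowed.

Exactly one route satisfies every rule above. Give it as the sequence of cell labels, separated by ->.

The 4-move cap with required stops at (2,2), (2,3), (3,3) leaves no slack for detours.
Route from (3,2): up 1 to (2,2), right 1 to (2,3), down 2 to (4,3) — 4 moves in all.
Check: all required cells visited; 4 ≤ 4 moves.

(3,2) -> (2,2) -> (2,3) -> (3,3) -> (4,3)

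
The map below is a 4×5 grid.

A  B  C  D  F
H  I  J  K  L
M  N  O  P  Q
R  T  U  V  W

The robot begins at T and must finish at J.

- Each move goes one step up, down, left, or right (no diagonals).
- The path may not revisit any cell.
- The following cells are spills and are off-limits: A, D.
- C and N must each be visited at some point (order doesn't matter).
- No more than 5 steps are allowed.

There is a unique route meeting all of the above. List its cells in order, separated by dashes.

The 5-move cap with required stops at C, N leaves no slack for detours.
Route from T: up 3 to B, right 1 to C, down 1 to J — 5 moves in all.
Check: all required cells visited; 5 ≤ 5 moves.

T - N - I - B - C - J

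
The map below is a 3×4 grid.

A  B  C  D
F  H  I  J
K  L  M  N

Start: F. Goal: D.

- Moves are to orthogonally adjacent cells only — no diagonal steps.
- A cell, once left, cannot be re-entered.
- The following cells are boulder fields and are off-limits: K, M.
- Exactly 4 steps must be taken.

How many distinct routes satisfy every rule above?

4

Need simple routes of exactly 4 moves from F to D (Manhattan distance 4, so 0 moves are spent on a detour and 0 undoing it).
Enumerating: F A B C D | F H B C D | F H I C D | F H I J D.
That gives 4 routes.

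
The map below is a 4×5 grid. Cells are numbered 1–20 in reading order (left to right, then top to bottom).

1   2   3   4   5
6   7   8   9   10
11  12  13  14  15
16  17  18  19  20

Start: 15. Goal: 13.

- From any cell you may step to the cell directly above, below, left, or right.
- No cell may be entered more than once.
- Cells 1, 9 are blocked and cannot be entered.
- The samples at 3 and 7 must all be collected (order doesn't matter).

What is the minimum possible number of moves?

8

Any route passes through 3 and 7 in some order between 15 and 13. Summing Manhattan distances along each leg and taking the cheapest ordering (15 → 7 → 3 → 13) gives a lower bound of 4 + 2 + 2 = 8 moves.
A route of 8 moves achieves this: 15 → 10 → 5 → 4 → 3 → 8 → 7 → 12 → 13.
Since 8 matches the lower bound, it is optimal.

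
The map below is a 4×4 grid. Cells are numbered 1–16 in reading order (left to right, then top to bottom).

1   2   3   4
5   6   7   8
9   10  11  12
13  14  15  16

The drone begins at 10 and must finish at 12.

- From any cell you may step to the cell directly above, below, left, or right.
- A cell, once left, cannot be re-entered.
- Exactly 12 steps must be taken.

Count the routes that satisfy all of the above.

Need simple routes of exactly 12 moves from 10 to 12 (Manhattan distance 2, so 5 moves are spent on a detour and 5 undoing it).
Branch systematically from the start, pruning whenever the remaining move budget drops below the Manhattan distance to 12 or differs from it in parity. Grouping the completions by first move — via 6: 5; via 14: 7; via 9: 3; via 11: 9 — and summing: 5 + 7 + 3 + 9 = 24.
That gives 24 routes.

24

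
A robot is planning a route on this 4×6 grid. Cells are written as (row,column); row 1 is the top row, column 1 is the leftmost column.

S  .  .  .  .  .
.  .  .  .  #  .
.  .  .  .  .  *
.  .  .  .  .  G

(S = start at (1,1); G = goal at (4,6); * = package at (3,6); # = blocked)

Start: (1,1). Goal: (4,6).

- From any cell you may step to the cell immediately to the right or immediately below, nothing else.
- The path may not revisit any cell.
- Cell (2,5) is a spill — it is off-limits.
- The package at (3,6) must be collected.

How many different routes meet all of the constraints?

11

A right/down-only route from (1,1) to (4,6) makes exactly 3 down-moves and 5 right-moves in some order.
With no other constraints that would be C(8,3) = 56 routes.
Split at (3,6) and multiply the segment counts (each segment already excludes blocked cells): (1,1)→(3,6): 11; (3,6)→(4,6): 1; product = 11.
That gives 11 routes.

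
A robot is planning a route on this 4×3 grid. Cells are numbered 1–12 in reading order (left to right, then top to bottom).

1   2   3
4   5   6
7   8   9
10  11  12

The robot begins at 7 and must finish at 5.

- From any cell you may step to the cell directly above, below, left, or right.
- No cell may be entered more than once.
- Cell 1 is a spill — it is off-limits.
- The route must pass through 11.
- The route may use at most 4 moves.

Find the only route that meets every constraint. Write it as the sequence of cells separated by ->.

Any route must reach 11 and still end at 5 within 4 moves, so the order of the required stops is forced.
Route from 7: down to 10, right to 11, 2× up (reaching 5) — 4 moves in all.
Check: all required cells visited; 4 ≤ 4 moves.

7 -> 10 -> 11 -> 8 -> 5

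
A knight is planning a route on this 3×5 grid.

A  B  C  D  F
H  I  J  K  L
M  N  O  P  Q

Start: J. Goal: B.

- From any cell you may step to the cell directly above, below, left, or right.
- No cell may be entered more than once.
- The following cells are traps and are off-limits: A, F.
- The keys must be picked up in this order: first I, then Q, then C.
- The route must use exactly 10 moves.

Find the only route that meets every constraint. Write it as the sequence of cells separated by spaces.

J I N O P Q L K D C B

The waypoints must appear in the order I, Q, C, with no cell reused.
Route from J: left 1 to I, down 1 to N, right 3 to Q, up 1 to L, left 1 to K, up 1 to D, left 2 to B — 10 moves in all.
Check: order respected (I at step 1, Q at step 5, C at step 9); 10 moves as required.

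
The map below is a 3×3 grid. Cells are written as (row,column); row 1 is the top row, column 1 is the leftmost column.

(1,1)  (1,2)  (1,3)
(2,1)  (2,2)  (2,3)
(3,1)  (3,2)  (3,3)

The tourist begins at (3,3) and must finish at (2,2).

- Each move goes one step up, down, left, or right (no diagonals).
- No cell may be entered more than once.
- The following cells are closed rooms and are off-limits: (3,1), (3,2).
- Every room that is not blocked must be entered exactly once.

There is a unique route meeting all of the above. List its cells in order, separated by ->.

Need to visit all 7 open cells exactly once, starting at (3,3) and ending at (2,2).
Route from (3,3): up 2 to (1,3), left 2 to (1,1), down 1 to (2,1), right 1 to (2,2) — 6 moves in all.
Check: all 7 open cells covered.

(3,3) -> (2,3) -> (1,3) -> (1,2) -> (1,1) -> (2,1) -> (2,2)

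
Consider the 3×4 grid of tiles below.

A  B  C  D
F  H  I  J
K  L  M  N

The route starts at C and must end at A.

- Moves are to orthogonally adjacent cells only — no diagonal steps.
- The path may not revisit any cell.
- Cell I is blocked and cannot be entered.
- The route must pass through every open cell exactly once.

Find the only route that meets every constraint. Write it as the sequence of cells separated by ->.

C -> D -> J -> N -> M -> L -> K -> F -> H -> B -> A

Need to visit all 11 open cells exactly once, starting at C and ending at A.
Cell K has only two open neighbours (F and L), so the path must pass straight through it: one of those is the cell it's entered from and the other is where it exits.
Route from C: right to D, 2× down (reaching N), 3× left (reaching K), up to F, right to H, up to B, left to A — 10 moves in all.
Check: all 11 open cells covered.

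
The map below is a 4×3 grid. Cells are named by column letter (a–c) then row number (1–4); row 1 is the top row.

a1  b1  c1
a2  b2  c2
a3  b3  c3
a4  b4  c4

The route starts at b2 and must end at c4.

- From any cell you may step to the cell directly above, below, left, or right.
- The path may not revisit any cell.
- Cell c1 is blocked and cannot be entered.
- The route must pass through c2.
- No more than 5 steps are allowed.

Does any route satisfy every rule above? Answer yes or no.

yes

One route that works: b2 → c2 → c3 → c4.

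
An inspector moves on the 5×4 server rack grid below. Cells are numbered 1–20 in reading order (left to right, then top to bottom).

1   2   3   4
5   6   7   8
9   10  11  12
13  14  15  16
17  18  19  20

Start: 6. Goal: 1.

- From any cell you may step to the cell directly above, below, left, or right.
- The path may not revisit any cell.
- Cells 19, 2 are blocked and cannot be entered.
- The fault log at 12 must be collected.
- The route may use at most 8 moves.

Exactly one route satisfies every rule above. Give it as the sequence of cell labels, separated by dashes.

6 - 7 - 8 - 12 - 11 - 10 - 9 - 5 - 1

Any route must reach 12 and still end at 1 within 8 moves, so the order of the required stops is forced.
Route from 6: right 2 to 8, down 1 to 12, left 3 to 9, up 2 to 1 — 8 moves in all.
Check: all required cells visited; 8 ≤ 8 moves.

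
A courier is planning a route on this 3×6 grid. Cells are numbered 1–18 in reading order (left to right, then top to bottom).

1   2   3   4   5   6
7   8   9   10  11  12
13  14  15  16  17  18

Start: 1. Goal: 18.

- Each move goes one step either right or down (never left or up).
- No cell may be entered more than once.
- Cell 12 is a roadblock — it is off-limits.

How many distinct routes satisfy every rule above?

A right/down-only route from 1 to 18 makes exactly 2 down-moves and 5 right-moves in some order.
With no other constraints that would be C(7,2) = 21 routes.
Subtract routes through each blocked cell (inclusion–exclusion for overlaps): − through 12: 6 → 15.
That gives 15 routes.

15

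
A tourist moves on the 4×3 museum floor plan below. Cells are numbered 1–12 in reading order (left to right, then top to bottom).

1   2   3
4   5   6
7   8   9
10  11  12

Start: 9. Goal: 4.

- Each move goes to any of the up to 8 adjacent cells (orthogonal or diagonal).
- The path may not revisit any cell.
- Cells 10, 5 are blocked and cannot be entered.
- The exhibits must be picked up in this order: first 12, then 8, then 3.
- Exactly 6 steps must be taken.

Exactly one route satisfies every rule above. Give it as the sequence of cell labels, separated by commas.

The waypoints must appear in the order 12, 8, 3, with no cell reused.
Route from 9: down 1 to 12, up-left 1 to 8, up-right 1 to 6, up 1 to 3, left 1 to 2, down-left 1 to 4 — 6 moves in all.
Check: order respected (12 at step 1, 8 at step 2, 3 at step 4); 6 moves as required.

9, 12, 8, 6, 3, 2, 4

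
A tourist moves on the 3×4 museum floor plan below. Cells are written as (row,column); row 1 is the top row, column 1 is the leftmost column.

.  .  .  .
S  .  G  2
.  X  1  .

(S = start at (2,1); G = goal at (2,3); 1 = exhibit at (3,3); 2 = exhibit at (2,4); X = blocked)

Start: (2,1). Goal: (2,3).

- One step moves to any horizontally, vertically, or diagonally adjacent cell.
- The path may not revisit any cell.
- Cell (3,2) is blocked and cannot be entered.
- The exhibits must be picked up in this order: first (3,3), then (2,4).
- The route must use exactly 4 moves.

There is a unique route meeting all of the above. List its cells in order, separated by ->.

The waypoints must appear in the order (3,3), (2,4), with no cell reused.
Route from (2,1): right 1 to (2,2), down-right 1 to (3,3), up-right 1 to (2,4), left 1 to (2,3) — 4 moves in all.
Check: order respected (1 at step 2, 2 at step 3); 4 moves as required.

(2,1) -> (2,2) -> (3,3) -> (2,4) -> (2,3)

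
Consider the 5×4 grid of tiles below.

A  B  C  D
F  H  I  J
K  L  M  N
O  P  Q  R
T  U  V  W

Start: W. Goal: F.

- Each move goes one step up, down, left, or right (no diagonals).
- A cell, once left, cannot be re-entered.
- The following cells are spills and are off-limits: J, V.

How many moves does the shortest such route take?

6

The Manhattan distance from W to F is |5−2| + |4−1| = 6, so at least 6 moves are needed.
A route of 6 moves achieves this: W → R → N → M → I → H → F.
Since 6 matches the lower bound, it is optimal.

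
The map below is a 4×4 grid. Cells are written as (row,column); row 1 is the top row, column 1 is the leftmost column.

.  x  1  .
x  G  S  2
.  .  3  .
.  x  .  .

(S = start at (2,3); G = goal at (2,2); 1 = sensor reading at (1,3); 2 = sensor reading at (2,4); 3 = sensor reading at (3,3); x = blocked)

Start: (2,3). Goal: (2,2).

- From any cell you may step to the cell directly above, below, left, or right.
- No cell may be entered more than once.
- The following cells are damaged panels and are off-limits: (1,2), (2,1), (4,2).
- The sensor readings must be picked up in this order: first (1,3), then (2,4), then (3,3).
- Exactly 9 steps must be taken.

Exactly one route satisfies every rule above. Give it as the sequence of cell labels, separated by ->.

The waypoints must appear in the order (1,3), (2,4), (3,3), with no cell reused.
Route from (2,3): up 1 to (1,3), right 1 to (1,4), down 3 to (4,4), left 1 to (4,3), up 1 to (3,3), left 1 to (3,2), up 1 to (2,2) — 9 moves in all.
Check: order respected (1 at step 1, 2 at step 3, 3 at step 7); 9 moves as required.

(2,3) -> (1,3) -> (1,4) -> (2,4) -> (3,4) -> (4,4) -> (4,3) -> (3,3) -> (3,2) -> (2,2)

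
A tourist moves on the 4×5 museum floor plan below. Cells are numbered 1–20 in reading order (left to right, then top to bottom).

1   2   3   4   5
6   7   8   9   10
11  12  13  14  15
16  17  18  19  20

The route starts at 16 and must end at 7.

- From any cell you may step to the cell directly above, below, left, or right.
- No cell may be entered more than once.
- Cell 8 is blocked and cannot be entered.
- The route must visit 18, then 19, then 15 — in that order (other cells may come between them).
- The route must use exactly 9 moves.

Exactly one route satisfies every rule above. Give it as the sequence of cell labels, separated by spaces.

The waypoints must appear in the order 18, 19, 15, with no cell reused.
Route from 16: 4× right (reaching 20), up to 15, 3× left (reaching 12), up to 7 — 9 moves in all.
Check: order respected (18 at step 2, 19 at step 3, 15 at step 5); 9 moves as required.

16 17 18 19 20 15 14 13 12 7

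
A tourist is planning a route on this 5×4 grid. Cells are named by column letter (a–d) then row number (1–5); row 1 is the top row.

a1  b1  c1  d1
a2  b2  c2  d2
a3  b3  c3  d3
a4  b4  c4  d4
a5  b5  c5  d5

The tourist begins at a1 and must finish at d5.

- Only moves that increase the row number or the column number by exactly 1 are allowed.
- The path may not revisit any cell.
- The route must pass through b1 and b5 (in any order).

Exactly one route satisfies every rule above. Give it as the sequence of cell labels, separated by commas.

a1, b1, b2, b3, b4, b5, c5, d5

Moves only go right or down, so the column and row indices never decrease.
Route from a1: right 1 to b1, down 4 to b5, right 2 to d5 — 7 moves in all.
Check: all required cells visited.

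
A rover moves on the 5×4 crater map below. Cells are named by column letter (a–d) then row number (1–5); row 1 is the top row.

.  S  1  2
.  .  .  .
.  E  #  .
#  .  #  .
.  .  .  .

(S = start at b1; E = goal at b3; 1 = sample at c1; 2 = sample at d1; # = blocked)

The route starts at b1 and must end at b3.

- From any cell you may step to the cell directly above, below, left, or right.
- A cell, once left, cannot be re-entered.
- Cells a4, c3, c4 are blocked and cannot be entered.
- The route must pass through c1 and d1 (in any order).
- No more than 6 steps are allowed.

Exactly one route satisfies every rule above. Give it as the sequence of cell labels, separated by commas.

b1, c1, d1, d2, c2, b2, b3

Any route must reach c1 and d1 and still end at b3 within 6 moves, so the order of the required stops is forced.
Route from b1: 2× right (reaching d1), down to d2, 2× left (reaching b2), down to b3 — 6 moves in all.
Check: all required cells visited; 6 ≤ 6 moves.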